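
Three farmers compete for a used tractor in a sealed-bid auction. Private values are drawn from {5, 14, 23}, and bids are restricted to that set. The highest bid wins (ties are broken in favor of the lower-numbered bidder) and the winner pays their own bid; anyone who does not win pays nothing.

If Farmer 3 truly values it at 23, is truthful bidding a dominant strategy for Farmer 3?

No

Consider the case where Farmer 1 bids 5 and Farmer 2 bids 5.
Truthful bid 23: wins, pays 23, utility 23 - 23 = 0.
Bid 14 instead: wins, pays 14, utility 23 - 14 = 9.
Since 9 > 0, bidding 14 is strictly better here, so truthful bidding is not dominant.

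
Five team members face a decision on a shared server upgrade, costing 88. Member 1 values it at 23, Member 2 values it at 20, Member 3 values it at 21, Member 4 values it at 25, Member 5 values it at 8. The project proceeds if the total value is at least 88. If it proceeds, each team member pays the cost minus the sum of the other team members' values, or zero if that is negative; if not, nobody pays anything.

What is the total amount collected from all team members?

53

Total value 97 ≥ cost 88, so it is built.
Member 1: others sum to 74; max(0, 88 - 74) = 14.
Member 2: others sum to 77; max(0, 88 - 77) = 11.
Member 3: others sum to 76; max(0, 88 - 76) = 12.
Member 4: others sum to 72; max(0, 88 - 72) = 16.
Member 5: others sum to 89; max(0, 88 - 89) = 0.
Total collected = 14 + 11 + 12 + 16 + 0 = 53.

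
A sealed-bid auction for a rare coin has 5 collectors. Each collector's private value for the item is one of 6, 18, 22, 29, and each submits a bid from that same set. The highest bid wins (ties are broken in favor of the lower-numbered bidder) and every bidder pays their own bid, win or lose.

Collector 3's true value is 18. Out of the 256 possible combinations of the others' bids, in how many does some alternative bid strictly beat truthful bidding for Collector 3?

252

Others bid (6, 6, 6, 22): truth gives -18; bid 22 gives -4 > -18. Violating.
Others bid (6, 6, 6, 29): truth gives -18; bid 6 gives -6 > -18. Violating.
Others bid (6, 6, 18, 22): truth gives -18; bid 22 gives -4 > -18. Violating.
Others bid (6, 6, 18, 29): truth gives -18; bid 6 gives -6 > -18. Violating.
Others bid (6, 6, 6, 6): truth gives 0; no alternative beats it.
Others bid (6, 6, 6, 18): truth gives 0; no alternative beats it.
(Checking all 256 profiles: 252 have a profitable deviation, 4 do not.)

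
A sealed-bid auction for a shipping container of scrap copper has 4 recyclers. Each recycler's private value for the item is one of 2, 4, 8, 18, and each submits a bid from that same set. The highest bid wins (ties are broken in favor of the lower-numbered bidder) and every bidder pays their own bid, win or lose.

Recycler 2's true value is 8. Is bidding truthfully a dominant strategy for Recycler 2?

Consider the case where Recycler 1 bids 2, Recycler 3 bids 2 and Recycler 4 bids 2.
Truthful bid 8: wins, pays 8, utility 8 - 8 = 0.
Bid 4 instead: wins, pays 4, utility 8 - 4 = 4.
Since 4 > 0, bidding 4 is strictly better here, so truthful bidding is not dominant.

No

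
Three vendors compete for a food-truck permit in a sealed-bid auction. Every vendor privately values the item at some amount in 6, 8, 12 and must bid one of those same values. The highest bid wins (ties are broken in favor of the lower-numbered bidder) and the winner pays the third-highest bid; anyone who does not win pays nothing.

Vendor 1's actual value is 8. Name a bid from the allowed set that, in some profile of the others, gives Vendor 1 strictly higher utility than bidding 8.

12

Suppose Vendor 2 bids 6 and Vendor 3 bids 12.
Bid 8: loses, pays 0, utility 0.
Bid 12: wins, pays 6, utility 8 - 6 = 2.
So bidding 12 beats truth here (2 > 0).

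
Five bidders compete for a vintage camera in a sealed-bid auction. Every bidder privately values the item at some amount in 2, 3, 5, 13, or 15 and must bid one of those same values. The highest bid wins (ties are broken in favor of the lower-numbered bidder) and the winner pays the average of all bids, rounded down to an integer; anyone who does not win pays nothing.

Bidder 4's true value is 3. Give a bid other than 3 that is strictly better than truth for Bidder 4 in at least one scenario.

5

Suppose Bidder 1 bids 2, Bidder 2 bids 2, Bidder 3 bids 3 and Bidder 5 bids 2.
Bid 3: loses, pays 0, utility 0.
Bid 5: wins, pays 2, utility 3 - 2 = 1.
So bidding 5 beats truth here (1 > 0).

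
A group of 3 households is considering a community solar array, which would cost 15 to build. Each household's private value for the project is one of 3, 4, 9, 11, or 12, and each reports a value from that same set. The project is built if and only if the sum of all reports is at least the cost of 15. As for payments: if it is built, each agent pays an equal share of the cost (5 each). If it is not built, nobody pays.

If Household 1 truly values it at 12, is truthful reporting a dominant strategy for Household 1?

Yes

Check each profile of the others' reports and compare truth against every alternative report.
Others report (3, 3): truth gives 7, best alternative gives 7.
Others report (3, 4): truth gives 7, best alternative gives 7.
Others report (3, 9): truth gives 7, best alternative gives 7.
Others report (3, 11): truth gives 7, best alternative gives 7.
Others report (3, 12): truth gives 7, best alternative gives 7.
Others report (4, 3): truth gives 7, best alternative gives 7.
(Remaining 19 profiles checked similarly; truth is weakly best in each.)
In every case the truthful report is at least as good as any alternative, so it is a dominant strategy.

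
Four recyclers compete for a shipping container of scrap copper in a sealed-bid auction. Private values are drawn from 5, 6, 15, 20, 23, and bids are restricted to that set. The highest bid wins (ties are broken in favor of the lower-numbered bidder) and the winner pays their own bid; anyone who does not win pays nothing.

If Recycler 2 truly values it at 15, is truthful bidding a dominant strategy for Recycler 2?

Consider the case where Recycler 1 bids 5, Recycler 3 bids 5 and Recycler 4 bids 5.
Truthful bid 15: wins, pays 15, utility 15 - 15 = 0.
Bid 6 instead: wins, pays 6, utility 15 - 6 = 9.
Since 9 > 0, bidding 6 is strictly better here, so truthful bidding is not dominant.

No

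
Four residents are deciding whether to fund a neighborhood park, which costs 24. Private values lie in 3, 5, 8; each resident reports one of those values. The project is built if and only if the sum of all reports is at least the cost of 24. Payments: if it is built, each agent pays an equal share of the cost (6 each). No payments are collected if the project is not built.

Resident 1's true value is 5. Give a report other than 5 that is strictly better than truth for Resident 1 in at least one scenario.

Suppose Resident 2 reports 3, Resident 3 reports 8 and Resident 4 reports 8.
Report 5: project built, pays 6, utility 5 - 6 = -1.
Report 3: project not built, utility 0.
So reporting 3 beats truth here (0 > -1).

3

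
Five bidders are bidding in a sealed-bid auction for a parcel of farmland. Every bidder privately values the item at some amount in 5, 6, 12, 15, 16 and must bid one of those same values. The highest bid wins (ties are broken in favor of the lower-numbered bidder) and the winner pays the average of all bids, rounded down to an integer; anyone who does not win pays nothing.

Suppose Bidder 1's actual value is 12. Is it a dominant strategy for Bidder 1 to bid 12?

Consider the case where Bidder 2 bids 5, Bidder 3 bids 5, Bidder 4 bids 5 and Bidder 5 bids 5.
Truthful bid 12: wins, pays 6, utility 12 - 6 = 6.
Bid 5 instead: wins, pays 5, utility 12 - 5 = 7.
Since 7 > 6, bidding 5 is strictly better here, so truthful bidding is not dominant.

No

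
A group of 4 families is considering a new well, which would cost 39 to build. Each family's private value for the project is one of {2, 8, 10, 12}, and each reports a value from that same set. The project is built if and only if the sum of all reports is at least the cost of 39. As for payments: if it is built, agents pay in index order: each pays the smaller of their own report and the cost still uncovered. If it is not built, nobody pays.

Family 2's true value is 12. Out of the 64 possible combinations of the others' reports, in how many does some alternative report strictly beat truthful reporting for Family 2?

Others report (8, 10, 12): truth gives 0; report 10 gives 2 > 0. Violating.
Others report (8, 12, 10): truth gives 0; report 10 gives 2 > 0. Violating.
Others report (8, 12, 12): truth gives 0; report 8 gives 4 > 0. Violating.
Others report (10, 8, 12): truth gives 0; report 10 gives 2 > 0. Violating.
Others report (2, 2, 2): truth gives 0; no alternative beats it.
Others report (2, 2, 8): truth gives 0; no alternative beats it.
(Checking all 64 profiles: 17 have a profitable deviation, 47 do not.)

17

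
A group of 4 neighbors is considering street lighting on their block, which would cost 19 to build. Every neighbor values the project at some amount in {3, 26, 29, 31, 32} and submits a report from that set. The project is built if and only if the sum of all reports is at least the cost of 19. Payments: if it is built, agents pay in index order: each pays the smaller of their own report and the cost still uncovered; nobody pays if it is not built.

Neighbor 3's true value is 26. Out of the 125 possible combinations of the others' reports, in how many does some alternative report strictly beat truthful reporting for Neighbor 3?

Others report (3, 3, 26): truth gives 13; report 3 gives 23 > 13. Violating.
Others report (3, 3, 29): truth gives 13; report 3 gives 23 > 13. Violating.
Others report (3, 3, 31): truth gives 13; report 3 gives 23 > 13. Violating.
Others report (3, 3, 32): truth gives 13; report 3 gives 23 > 13. Violating.
Others report (3, 3, 3): truth gives 13; no alternative beats it.
Others report (3, 26, 3): truth gives 26; no alternative beats it.
(Checking all 125 profiles: 4 have a profitable deviation, 121 do not.)

4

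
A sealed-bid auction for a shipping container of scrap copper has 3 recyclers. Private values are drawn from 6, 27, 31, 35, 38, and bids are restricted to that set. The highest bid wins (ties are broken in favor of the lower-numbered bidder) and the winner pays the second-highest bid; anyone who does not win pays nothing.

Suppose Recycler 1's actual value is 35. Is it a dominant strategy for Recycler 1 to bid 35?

Check each profile of the others' bids and compare truth against every alternative bid.
Others bid (6, 6): truth gives 29, best alternative gives 29.
Others bid (6, 27): truth gives 8, best alternative gives 8.
Others bid (27, 6): truth gives 8, best alternative gives 8.
Others bid (27, 27): truth gives 8, best alternative gives 8.
Others bid (6, 31): truth gives 4, best alternative gives 4.
Others bid (27, 31): truth gives 4, best alternative gives 4.
(Remaining 19 profiles checked similarly; truth is weakly best in each.)
In every case the truthful bid is at least as good as any alternative, so it is a dominant strategy.

Yes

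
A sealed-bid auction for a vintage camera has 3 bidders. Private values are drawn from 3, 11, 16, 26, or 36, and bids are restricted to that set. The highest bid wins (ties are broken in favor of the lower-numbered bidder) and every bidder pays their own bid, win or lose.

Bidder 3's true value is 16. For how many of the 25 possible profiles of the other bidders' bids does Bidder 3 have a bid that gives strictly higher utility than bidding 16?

22

Others bid (3, 3): truth gives 0; bid 11 gives 5 > 0. Violating.
Others bid (3, 16): truth gives -16; bid 3 gives -3 > -16. Violating.
Others bid (3, 26): truth gives -16; bid 3 gives -3 > -16. Violating.
Others bid (3, 36): truth gives -16; bid 3 gives -3 > -16. Violating.
Others bid (3, 11): truth gives 0; no alternative beats it.
Others bid (11, 3): truth gives 0; no alternative beats it.
(Checking all 25 profiles: 22 have a profitable deviation, 3 do not.)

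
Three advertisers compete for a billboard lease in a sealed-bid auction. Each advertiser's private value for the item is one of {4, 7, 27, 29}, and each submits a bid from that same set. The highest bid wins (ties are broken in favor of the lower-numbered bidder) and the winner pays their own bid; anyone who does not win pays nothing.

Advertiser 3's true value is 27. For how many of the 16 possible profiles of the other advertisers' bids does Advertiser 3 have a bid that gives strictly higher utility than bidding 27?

1

Others bid (4, 4): truth gives 0; bid 7 gives 20 > 0. Violating.
Others bid (4, 7): truth gives 0; no alternative beats it.
Others bid (4, 27): truth gives 0; no alternative beats it.
(Checking all 16 profiles: 1 has a profitable deviation, 15 do not.)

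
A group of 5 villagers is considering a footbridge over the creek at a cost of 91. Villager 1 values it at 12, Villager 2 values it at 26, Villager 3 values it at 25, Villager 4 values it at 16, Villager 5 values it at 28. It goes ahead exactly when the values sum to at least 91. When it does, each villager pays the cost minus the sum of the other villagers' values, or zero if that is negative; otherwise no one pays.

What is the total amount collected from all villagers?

31

Total value 107 ≥ cost 91, so it is built.
Villager 1: others sum to 95; max(0, 91 - 95) = 0.
Villager 2: others sum to 81; max(0, 91 - 81) = 10.
Villager 3: others sum to 82; max(0, 91 - 82) = 9.
Villager 4: others sum to 91; max(0, 91 - 91) = 0.
Villager 5: others sum to 79; max(0, 91 - 79) = 12.
Total collected = 0 + 10 + 9 + 0 + 12 = 31.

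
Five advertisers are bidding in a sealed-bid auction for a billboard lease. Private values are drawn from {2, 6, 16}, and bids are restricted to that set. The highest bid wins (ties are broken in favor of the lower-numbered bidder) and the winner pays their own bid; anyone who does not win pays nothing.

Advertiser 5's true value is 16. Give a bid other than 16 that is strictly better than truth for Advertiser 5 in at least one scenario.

6

Suppose Advertiser 1 bids 2, Advertiser 2 bids 2, Advertiser 3 bids 2 and Advertiser 4 bids 2.
Bid 16: wins, pays 16, utility 16 - 16 = 0.
Bid 6: wins, pays 6, utility 16 - 6 = 10.
So bidding 6 beats truth here (10 > 0).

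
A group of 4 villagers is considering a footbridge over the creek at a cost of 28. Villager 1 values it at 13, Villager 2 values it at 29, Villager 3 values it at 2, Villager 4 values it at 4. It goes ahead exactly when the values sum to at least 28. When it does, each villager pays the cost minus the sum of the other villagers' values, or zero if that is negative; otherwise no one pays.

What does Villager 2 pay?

9

Total value 48 ≥ cost 28, so the project is built.
The other villagers' values sum to 19.
Cost minus that sum is 28 - 19 = 9.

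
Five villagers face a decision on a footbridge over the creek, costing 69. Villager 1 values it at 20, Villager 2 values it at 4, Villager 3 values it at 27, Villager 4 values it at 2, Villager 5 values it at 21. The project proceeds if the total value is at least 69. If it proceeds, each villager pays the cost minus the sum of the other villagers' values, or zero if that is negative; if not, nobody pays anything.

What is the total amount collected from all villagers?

Total value 74 ≥ cost 69, so it is built.
Villager 1: others sum to 54; max(0, 69 - 54) = 15.
Villager 2: others sum to 70; max(0, 69 - 70) = 0.
Villager 3: others sum to 47; max(0, 69 - 47) = 22.
Villager 4: others sum to 72; max(0, 69 - 72) = 0.
Villager 5: others sum to 53; max(0, 69 - 53) = 16.
Total collected = 15 + 0 + 22 + 0 + 16 = 53.

53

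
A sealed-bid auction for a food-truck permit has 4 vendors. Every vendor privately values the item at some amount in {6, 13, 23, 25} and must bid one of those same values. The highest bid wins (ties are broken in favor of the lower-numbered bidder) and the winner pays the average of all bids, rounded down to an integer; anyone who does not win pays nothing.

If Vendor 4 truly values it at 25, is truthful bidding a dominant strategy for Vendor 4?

Consider the case where Vendor 1 bids 6, Vendor 2 bids 6 and Vendor 3 bids 6.
Truthful bid 25: wins, pays 10, utility 25 - 10 = 15.
Bid 13 instead: wins, pays 7, utility 25 - 7 = 18.
Since 18 > 15, bidding 13 is strictly better here, so truthful bidding is not dominant.

No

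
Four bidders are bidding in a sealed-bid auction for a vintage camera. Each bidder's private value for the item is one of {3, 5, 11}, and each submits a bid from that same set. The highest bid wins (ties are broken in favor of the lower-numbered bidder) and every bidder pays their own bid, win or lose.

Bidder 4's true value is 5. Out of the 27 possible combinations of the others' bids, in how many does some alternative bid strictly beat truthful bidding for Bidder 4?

Others bid (3, 3, 5): truth gives -5; bid 3 gives -3 > -5. Violating.
Others bid (3, 3, 11): truth gives -5; bid 3 gives -3 > -5. Violating.
Others bid (3, 5, 3): truth gives -5; bid 3 gives -3 > -5. Violating.
Others bid (3, 5, 5): truth gives -5; bid 3 gives -3 > -5. Violating.
Others bid (3, 3, 3): truth gives 0; no alternative beats it.
(Checking all 27 profiles: 26 have a profitable deviation, 1 does not.)

26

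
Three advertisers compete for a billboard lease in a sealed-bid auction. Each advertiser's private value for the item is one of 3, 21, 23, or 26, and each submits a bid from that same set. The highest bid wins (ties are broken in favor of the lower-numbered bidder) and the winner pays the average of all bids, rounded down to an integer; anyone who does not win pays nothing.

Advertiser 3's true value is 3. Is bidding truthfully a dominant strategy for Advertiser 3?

Yes

Check each profile of the others' bids and compare truth against every alternative bid.
Others bid (3, 3): truth gives 0, best alternative gives -6.
Others bid (3, 21): truth gives 0, best alternative gives 0.
Others bid (3, 23): truth gives 0, best alternative gives 0.
Others bid (3, 26): truth gives 0, best alternative gives 0.
Others bid (21, 3): truth gives 0, best alternative gives 0.
Others bid (21, 21): truth gives 0, best alternative gives 0.
(Remaining 10 profiles checked similarly; truth is weakly best in each.)
In every case the truthful bid is at least as good as any alternative, so it is a dominant strategy.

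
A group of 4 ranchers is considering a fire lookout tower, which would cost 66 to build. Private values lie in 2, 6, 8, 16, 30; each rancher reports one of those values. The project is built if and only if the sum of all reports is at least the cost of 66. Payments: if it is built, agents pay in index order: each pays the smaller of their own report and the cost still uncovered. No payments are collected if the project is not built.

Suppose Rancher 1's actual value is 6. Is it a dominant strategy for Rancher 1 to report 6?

No

Consider the case where Rancher 2 reports 6, Rancher 3 reports 30 and Rancher 4 reports 30.
Truthful report 6: project built, pays 6, utility 6 - 6 = 0.
Report 2 instead: project built, pays 2, utility 6 - 2 = 4.
Since 4 > 0, reporting 2 is strictly better here, so truthful reporting is not dominant.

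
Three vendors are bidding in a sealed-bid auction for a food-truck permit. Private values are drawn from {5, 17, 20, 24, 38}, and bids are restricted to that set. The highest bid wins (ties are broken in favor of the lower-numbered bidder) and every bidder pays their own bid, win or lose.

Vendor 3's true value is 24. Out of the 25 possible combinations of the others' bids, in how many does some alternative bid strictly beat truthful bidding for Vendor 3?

20

Others bid (5, 5): truth gives 0; bid 17 gives 7 > 0. Violating.
Others bid (5, 17): truth gives 0; bid 20 gives 4 > 0. Violating.
Others bid (5, 24): truth gives -24; bid 5 gives -5 > -24. Violating.
Others bid (5, 38): truth gives -24; bid 5 gives -5 > -24. Violating.
Others bid (5, 20): truth gives 0; no alternative beats it.
Others bid (17, 20): truth gives 0; no alternative beats it.
(Checking all 25 profiles: 20 have a profitable deviation, 5 do not.)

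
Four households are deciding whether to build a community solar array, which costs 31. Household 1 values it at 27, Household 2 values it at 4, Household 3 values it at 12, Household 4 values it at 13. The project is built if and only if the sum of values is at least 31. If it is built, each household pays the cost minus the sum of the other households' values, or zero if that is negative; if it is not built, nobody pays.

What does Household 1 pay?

2

Total value 56 ≥ cost 31, so the project is built.
The other households' values sum to 29.
Cost minus that sum is 31 - 29 = 2.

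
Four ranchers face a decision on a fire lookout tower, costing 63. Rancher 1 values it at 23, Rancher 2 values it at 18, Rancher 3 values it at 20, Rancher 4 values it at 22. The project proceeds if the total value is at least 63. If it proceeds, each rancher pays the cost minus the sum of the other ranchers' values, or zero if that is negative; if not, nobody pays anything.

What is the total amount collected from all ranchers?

Total value 83 ≥ cost 63, so it is built.
Rancher 1: others sum to 60; max(0, 63 - 60) = 3.
Rancher 2: others sum to 65; max(0, 63 - 65) = 0.
Rancher 3: others sum to 63; max(0, 63 - 63) = 0.
Rancher 4: others sum to 61; max(0, 63 - 61) = 2.
Total collected = 3 + 0 + 0 + 2 = 5.

5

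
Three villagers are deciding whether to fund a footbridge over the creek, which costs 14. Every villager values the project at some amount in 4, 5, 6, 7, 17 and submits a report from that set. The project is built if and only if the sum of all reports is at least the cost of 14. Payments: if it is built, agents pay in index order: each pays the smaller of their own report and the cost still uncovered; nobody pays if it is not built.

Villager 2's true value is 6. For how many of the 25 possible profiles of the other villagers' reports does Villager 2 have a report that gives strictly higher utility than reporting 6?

Others report (4, 5): truth gives 0; report 5 gives 1 > 0. Violating.
Others report (4, 6): truth gives 0; report 4 gives 2 > 0. Violating.
Others report (4, 7): truth gives 0; report 4 gives 2 > 0. Violating.
Others report (4, 17): truth gives 0; report 4 gives 2 > 0. Violating.
Others report (4, 4): truth gives 0; no alternative beats it.
Others report (17, 4): truth gives 6; no alternative beats it.
(Checking all 25 profiles: 19 have a profitable deviation, 6 do not.)

19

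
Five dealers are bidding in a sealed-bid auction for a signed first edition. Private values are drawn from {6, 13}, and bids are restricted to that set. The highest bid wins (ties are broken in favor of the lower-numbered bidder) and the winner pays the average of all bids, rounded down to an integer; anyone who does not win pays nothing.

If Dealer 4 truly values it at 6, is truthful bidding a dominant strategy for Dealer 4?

Check each profile of the others' bids and compare truth against every alternative bid.
Others bid (6, 6, 6, 13): truth gives 0, best alternative gives -2.
Others bid (6, 6, 6, 6): truth gives 0, best alternative gives -1.
Others bid (6, 6, 13, 6): truth gives 0, best alternative gives 0.
Others bid (6, 6, 13, 13): truth gives 0, best alternative gives 0.
Others bid (6, 13, 6, 6): truth gives 0, best alternative gives 0.
Others bid (6, 13, 6, 13): truth gives 0, best alternative gives 0.
(Remaining 10 profiles checked similarly; truth is weakly best in each.)
In every case the truthful bid is at least as good as any alternative, so it is a dominant strategy.

Yes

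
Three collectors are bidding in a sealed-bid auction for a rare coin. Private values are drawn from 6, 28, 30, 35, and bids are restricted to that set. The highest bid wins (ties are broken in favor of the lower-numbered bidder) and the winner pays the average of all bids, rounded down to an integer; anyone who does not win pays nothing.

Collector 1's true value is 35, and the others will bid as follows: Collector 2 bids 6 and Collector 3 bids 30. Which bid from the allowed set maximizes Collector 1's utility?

Bid 6: loses, pays 0, utility 0.
Bid 28: loses, pays 0, utility 0.
Bid 30: wins, pays 22, utility 35 - 22 = 13.
Bid 35: wins, pays 23, utility 35 - 23 = 12.
The best choice is 30 with utility 13.

30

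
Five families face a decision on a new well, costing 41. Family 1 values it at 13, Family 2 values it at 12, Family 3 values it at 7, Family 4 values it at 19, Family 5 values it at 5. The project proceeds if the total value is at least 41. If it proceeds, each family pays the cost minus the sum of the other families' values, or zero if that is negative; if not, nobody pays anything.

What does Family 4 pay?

4

Total value 56 ≥ cost 41, so the project is built.
The other families' values sum to 37.
Cost minus that sum is 41 - 37 = 4.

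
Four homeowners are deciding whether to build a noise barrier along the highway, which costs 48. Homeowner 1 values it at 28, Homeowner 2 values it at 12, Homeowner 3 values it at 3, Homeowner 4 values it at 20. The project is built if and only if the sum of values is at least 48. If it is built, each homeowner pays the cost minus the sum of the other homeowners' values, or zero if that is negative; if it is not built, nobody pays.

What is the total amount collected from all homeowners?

18

Total value 63 ≥ cost 48, so it is built.
Homeowner 1: others sum to 35; max(0, 48 - 35) = 13.
Homeowner 2: others sum to 51; max(0, 48 - 51) = 0.
Homeowner 3: others sum to 60; max(0, 48 - 60) = 0.
Homeowner 4: others sum to 43; max(0, 48 - 43) = 5.
Total collected = 13 + 0 + 0 + 5 = 18.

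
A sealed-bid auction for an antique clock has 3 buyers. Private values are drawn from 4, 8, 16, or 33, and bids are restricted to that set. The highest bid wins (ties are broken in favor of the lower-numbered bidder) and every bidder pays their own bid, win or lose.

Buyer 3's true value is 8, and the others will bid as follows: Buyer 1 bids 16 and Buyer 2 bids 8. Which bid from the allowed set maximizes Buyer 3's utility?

4

Bid 4: loses but pays 4, utility -4.
Bid 8: loses but pays 8, utility -8.
Bid 16: loses but pays 16, utility -16.
Bid 33: wins, pays 33, utility 8 - 33 = -25.
The best choice is 4 with utility -4.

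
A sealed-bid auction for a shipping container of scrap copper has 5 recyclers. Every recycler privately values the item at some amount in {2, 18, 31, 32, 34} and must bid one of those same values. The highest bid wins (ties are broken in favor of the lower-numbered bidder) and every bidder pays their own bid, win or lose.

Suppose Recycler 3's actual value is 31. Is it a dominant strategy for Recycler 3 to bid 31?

No

Consider the case where Recycler 1 bids 2, Recycler 2 bids 2, Recycler 4 bids 2 and Recycler 5 bids 2.
Truthful bid 31: wins, pays 31, utility 31 - 31 = 0.
Bid 18 instead: wins, pays 18, utility 31 - 18 = 13.
Since 13 > 0, bidding 18 is strictly better here, so truthful bidding is not dominant.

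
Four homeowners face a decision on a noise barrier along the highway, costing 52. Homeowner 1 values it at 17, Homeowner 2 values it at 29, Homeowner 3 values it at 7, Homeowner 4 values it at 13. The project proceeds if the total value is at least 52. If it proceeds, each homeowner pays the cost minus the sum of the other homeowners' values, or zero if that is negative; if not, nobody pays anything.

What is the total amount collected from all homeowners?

Total value 66 ≥ cost 52, so it is built.
Homeowner 1: others sum to 49; max(0, 52 - 49) = 3.
Homeowner 2: others sum to 37; max(0, 52 - 37) = 15.
Homeowner 3: others sum to 59; max(0, 52 - 59) = 0.
Homeowner 4: others sum to 53; max(0, 52 - 53) = 0.
Total collected = 3 + 15 + 0 + 0 = 18.

18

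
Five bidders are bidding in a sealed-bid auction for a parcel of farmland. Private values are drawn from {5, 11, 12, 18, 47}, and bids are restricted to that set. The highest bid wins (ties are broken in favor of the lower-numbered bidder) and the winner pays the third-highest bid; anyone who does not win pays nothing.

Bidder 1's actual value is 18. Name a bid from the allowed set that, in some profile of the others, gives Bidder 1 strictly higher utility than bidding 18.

47

Suppose Bidder 2 bids 5, Bidder 3 bids 5, Bidder 4 bids 5 and Bidder 5 bids 47.
Bid 18: loses, pays 0, utility 0.
Bid 47: wins, pays 5, utility 18 - 5 = 13.
So bidding 47 beats truth here (13 > 0).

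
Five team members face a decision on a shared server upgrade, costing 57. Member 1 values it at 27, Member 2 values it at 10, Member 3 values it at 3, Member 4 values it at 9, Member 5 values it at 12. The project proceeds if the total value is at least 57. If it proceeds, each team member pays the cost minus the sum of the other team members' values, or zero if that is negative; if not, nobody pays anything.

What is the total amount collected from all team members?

Total value 61 ≥ cost 57, so it is built.
Member 1: others sum to 34; max(0, 57 - 34) = 23.
Member 2: others sum to 51; max(0, 57 - 51) = 6.
Member 3: others sum to 58; max(0, 57 - 58) = 0.
Member 4: others sum to 52; max(0, 57 - 52) = 5.
Member 5: others sum to 49; max(0, 57 - 49) = 8.
Total collected = 23 + 6 + 0 + 5 + 8 = 42.

42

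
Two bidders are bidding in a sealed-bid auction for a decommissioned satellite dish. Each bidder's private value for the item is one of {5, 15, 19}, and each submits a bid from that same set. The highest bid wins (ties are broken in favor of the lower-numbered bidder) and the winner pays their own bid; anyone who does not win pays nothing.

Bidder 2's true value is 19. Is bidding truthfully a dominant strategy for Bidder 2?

No

Consider the case where Bidder 1 bids 5.
Truthful bid 19: wins, pays 19, utility 19 - 19 = 0.
Bid 15 instead: wins, pays 15, utility 19 - 15 = 4.
Since 4 > 0, bidding 15 is strictly better here, so truthful bidding is not dominant.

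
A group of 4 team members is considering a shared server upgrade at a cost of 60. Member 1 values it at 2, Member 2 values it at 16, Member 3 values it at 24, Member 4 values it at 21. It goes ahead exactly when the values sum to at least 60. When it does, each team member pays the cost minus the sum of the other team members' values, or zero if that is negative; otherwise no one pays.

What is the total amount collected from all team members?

Total value 63 ≥ cost 60, so it is built.
Member 1: others sum to 61; max(0, 60 - 61) = 0.
Member 2: others sum to 47; max(0, 60 - 47) = 13.
Member 3: others sum to 39; max(0, 60 - 39) = 21.
Member 4: others sum to 42; max(0, 60 - 42) = 18.
Total collected = 0 + 13 + 21 + 18 = 52.

52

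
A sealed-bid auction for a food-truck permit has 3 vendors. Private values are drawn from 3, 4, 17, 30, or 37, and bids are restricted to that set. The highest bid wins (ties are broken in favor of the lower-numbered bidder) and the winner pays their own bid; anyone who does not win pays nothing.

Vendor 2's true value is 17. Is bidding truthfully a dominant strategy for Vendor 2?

Consider the case where Vendor 1 bids 3 and Vendor 3 bids 3.
Truthful bid 17: wins, pays 17, utility 17 - 17 = 0.
Bid 4 instead: wins, pays 4, utility 17 - 4 = 13.
Since 13 > 0, bidding 4 is strictly better here, so truthful bidding is not dominant.

No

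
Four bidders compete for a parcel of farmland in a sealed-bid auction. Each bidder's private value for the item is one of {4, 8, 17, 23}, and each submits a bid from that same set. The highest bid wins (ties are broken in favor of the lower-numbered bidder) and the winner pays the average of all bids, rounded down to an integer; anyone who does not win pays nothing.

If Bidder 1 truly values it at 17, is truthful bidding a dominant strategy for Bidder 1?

Consider the case where Bidder 2 bids 4, Bidder 3 bids 4 and Bidder 4 bids 4.
Truthful bid 17: wins, pays 7, utility 17 - 7 = 10.
Bid 4 instead: wins, pays 4, utility 17 - 4 = 13.
Since 13 > 10, bidding 4 is strictly better here, so truthful bidding is not dominant.

No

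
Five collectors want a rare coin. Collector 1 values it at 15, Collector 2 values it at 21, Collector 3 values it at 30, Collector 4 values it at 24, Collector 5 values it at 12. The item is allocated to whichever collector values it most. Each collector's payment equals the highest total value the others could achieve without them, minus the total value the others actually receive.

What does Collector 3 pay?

Collector 3 has the highest value and receives the item.
Without Collector 3, the item would go to the next-highest value, 24, so the others could achieve 24.
With Collector 3 present and winning, the others receive nothing, so their total is 0.
Payment = 24 - 0 = 24.

24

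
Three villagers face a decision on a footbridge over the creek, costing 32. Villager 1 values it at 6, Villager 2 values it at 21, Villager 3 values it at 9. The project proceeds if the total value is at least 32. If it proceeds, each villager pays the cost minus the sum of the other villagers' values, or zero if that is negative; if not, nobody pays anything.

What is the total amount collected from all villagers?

Total value 36 ≥ cost 32, so it is built.
Villager 1: others sum to 30; max(0, 32 - 30) = 2.
Villager 2: others sum to 15; max(0, 32 - 15) = 17.
Villager 3: others sum to 27; max(0, 32 - 27) = 5.
Total collected = 2 + 17 + 5 = 24.

24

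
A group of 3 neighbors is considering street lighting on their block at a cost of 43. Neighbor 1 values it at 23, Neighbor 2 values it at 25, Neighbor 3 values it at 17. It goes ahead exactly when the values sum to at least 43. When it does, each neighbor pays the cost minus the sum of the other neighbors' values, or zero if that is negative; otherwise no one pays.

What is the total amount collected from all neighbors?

4

Total value 65 ≥ cost 43, so it is built.
Neighbor 1: others sum to 42; max(0, 43 - 42) = 1.
Neighbor 2: others sum to 40; max(0, 43 - 40) = 3.
Neighbor 3: others sum to 48; max(0, 43 - 48) = 0.
Total collected = 1 + 3 + 0 = 4.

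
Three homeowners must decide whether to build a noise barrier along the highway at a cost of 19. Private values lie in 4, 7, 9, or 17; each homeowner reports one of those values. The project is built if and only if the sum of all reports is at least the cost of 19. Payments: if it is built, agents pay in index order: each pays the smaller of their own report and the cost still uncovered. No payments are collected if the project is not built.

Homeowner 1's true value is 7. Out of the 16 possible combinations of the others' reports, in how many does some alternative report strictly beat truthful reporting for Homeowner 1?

Others report (4, 17): truth gives 0; report 4 gives 3 > 0. Violating.
Others report (7, 9): truth gives 0; report 4 gives 3 > 0. Violating.
Others report (7, 17): truth gives 0; report 4 gives 3 > 0. Violating.
Others report (9, 7): truth gives 0; report 4 gives 3 > 0. Violating.
Others report (4, 4): truth gives 0; no alternative beats it.
Others report (4, 7): truth gives 0; no alternative beats it.
(Checking all 16 profiles: 10 have a profitable deviation, 6 do not.)

10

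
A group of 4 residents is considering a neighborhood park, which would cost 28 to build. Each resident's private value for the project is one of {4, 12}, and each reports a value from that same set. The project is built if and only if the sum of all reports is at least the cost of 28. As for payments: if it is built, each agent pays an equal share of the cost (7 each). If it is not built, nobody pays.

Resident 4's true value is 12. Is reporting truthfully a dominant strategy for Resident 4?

Yes

Check each profile of the others' reports and compare truth against every alternative report.
Others report (4, 4, 12): truth gives 5, best alternative gives 0.
Others report (4, 12, 4): truth gives 5, best alternative gives 0.
Others report (12, 4, 4): truth gives 5, best alternative gives 0.
Others report (4, 12, 12): truth gives 5, best alternative gives 5.
Others report (12, 4, 12): truth gives 5, best alternative gives 5.
Others report (12, 12, 4): truth gives 5, best alternative gives 5.
(Remaining 2 profiles checked similarly; truth is weakly best in each.)
In every case the truthful report is at least as good as any alternative, so it is a dominant strategy.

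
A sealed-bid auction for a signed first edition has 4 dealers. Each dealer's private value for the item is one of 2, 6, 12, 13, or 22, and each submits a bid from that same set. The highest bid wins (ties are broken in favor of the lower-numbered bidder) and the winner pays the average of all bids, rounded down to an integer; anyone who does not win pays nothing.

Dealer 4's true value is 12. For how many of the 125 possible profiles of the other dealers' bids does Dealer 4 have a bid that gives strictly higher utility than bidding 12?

31

Others bid (2, 2, 2): truth gives 8; bid 6 gives 9 > 8. Violating.
Others bid (2, 2, 12): truth gives 0; bid 13 gives 5 > 0. Violating.
Others bid (2, 2, 13): truth gives 0; bid 22 gives 3 > 0. Violating.
Others bid (2, 6, 12): truth gives 0; bid 13 gives 4 > 0. Violating.
Others bid (2, 2, 6): truth gives 7; no alternative beats it.
Others bid (2, 2, 22): truth gives 0; no alternative beats it.
(Checking all 125 profiles: 31 have a profitable deviation, 94 do not.)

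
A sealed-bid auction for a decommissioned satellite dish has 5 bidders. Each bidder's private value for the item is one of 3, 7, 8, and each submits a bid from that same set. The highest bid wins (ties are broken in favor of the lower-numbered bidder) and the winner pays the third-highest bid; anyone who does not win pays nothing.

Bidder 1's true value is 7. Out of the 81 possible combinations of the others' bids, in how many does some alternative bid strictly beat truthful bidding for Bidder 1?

Others bid (3, 3, 3, 8): truth gives 0; bid 8 gives 4 > 0. Violating.
Others bid (3, 3, 8, 3): truth gives 0; bid 8 gives 4 > 0. Violating.
Others bid (3, 8, 3, 3): truth gives 0; bid 8 gives 4 > 0. Violating.
Others bid (8, 3, 3, 3): truth gives 0; bid 8 gives 4 > 0. Violating.
Others bid (3, 3, 3, 3): truth gives 4; no alternative beats it.
Others bid (3, 3, 3, 7): truth gives 4; no alternative beats it.
(Checking all 81 profiles: 4 have a profitable deviation, 77 do not.)

4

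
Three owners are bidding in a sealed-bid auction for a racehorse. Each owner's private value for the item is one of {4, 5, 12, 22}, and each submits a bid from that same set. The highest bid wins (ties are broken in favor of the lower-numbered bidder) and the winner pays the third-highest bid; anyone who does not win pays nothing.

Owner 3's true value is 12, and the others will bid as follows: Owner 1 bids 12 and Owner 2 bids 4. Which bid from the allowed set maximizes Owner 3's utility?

Bid 4: loses, pays 0, utility 0.
Bid 5: loses, pays 0, utility 0.
Bid 12: loses, pays 0, utility 0.
Bid 22: wins, pays 4, utility 12 - 4 = 8.
The best choice is 22 with utility 8.

22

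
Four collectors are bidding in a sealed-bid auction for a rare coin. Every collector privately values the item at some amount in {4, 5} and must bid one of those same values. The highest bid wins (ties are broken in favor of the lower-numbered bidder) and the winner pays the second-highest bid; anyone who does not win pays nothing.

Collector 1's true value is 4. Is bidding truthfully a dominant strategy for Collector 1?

Yes

Check each profile of the others' bids and compare truth against every alternative bid.
Others bid (4, 4, 5): truth gives 0, best alternative gives -1.
Others bid (4, 5, 4): truth gives 0, best alternative gives -1.
Others bid (4, 5, 5): truth gives 0, best alternative gives -1.
Others bid (5, 4, 4): truth gives 0, best alternative gives -1.
Others bid (5, 4, 5): truth gives 0, best alternative gives -1.
Others bid (5, 5, 4): truth gives 0, best alternative gives -1.
(Remaining 2 profiles checked similarly; truth is weakly best in each.)
In every case the truthful bid is at least as good as any alternative, so it is a dominant strategy.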